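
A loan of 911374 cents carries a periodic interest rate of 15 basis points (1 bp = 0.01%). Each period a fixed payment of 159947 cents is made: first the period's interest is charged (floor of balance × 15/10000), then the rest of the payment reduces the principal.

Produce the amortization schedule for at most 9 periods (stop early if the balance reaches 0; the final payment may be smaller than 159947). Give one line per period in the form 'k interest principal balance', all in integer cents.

1. interest=⌊911374·15/10000⌋=1367; principal=159947-1367=158580; balance=911374-158580=752794
2. interest=⌊752794·15/10000⌋=1129; principal=159947-1129=158818; balance=752794-158818=593976
3. interest=⌊593976·15/10000⌋=890; principal=159947-890=159057; balance=593976-159057=434919
4. interest=⌊434919·15/10000⌋=652; principal=159947-652=159295; balance=434919-159295=275624
5. interest=⌊275624·15/10000⌋=413; principal=159947-413=159534; balance=275624-159534=116090
6. interest=⌊116090·15/10000⌋=174; principal=min(159947-174,116090)=116090; balance=116090-116090=0

1 1367 158580 752794
2 1129 158818 593976
3 890 159057 434919
4 652 159295 275624
5 413 159534 116090
6 174 116090 0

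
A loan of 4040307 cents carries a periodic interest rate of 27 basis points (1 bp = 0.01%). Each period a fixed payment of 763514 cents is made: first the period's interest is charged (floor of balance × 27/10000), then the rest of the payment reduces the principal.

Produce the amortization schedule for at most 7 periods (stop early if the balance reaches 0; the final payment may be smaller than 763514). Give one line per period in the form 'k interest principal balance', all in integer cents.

1 10908 752606 3287701
2 8876 754638 2533063
3 6839 756675 1776388
4 4796 758718 1017670
5 2747 760767 256903
6 693 256903 0

1. interest=⌊4040307·27/10000⌋=10908; principal=763514-10908=752606; balance=4040307-752606=3287701
2. interest=⌊3287701·27/10000⌋=8876; principal=763514-8876=754638; balance=3287701-754638=2533063
3. interest=⌊2533063·27/10000⌋=6839; principal=763514-6839=756675; balance=2533063-756675=1776388
4. interest=⌊1776388·27/10000⌋=4796; principal=763514-4796=758718; balance=1776388-758718=1017670
5. interest=⌊1017670·27/10000⌋=2747; principal=763514-2747=760767; balance=1017670-760767=256903
6. interest=⌊256903·27/10000⌋=693; principal=min(763514-693,256903)=256903; balance=256903-256903=0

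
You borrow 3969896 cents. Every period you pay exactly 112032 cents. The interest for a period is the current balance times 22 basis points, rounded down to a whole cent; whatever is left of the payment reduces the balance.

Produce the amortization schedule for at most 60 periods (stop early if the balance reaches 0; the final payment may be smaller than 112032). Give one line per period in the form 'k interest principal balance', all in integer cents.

1 8733 103299 3866597
2 8506 103526 3763071
3 8278 103754 3659317
4 8050 103982 3555335
5 7821 104211 3451124
6 7592 104440 3346684
7 7362 104670 3242014
8 7132 104900 3137114
9 6901 105131 3031983
10 6670 105362 2926621
11 6438 105594 2821027
12 6206 105826 2715201
13 5973 106059 2609142
14 5740 106292 2502850
15 5506 106526 2396324
16 5271 106761 2289563
17 5037 106995 2182568
18 4801 107231 2075337
19 4565 107467 1967870
20 4329 107703 1860167
21 4092 107940 1752227
22 3854 108178 1644049
23 3616 108416 1535633
24 3378 108654 1426979
25 3139 108893 1318086
26 2899 109133 1208953
27 2659 109373 1099580
28 2419 109613 989967
29 2177 109855 880112
30 1936 110096 770016
31 1694 110338 659678
32 1451 110581 549097
33 1208 110824 438273
34 964 111068 327205
35 719 111313 215892
36 474 111558 104334
37 229 104334 0

1. interest=⌊3969896·22/10000⌋=8733; principal=112032-8733=103299; balance=3969896-103299=3866597
2. interest=⌊3866597·22/10000⌋=8506; principal=112032-8506=103526; balance=3866597-103526=3763071
3. interest=⌊3763071·22/10000⌋=8278; principal=112032-8278=103754; balance=3763071-103754=3659317
4. interest=⌊3659317·22/10000⌋=8050; principal=112032-8050=103982; balance=3659317-103982=3555335
5. interest=⌊3555335·22/10000⌋=7821; principal=112032-7821=104211; balance=3555335-104211=3451124
6. interest=⌊3451124·22/10000⌋=7592; principal=112032-7592=104440; balance=3451124-104440=3346684
7. interest=⌊3346684·22/10000⌋=7362; principal=112032-7362=104670; balance=3346684-104670=3242014
8. interest=⌊3242014·22/10000⌋=7132; principal=112032-7132=104900; balance=3242014-104900=3137114
9. interest=⌊3137114·22/10000⌋=6901; principal=112032-6901=105131; balance=3137114-105131=3031983
10. interest=⌊3031983·22/10000⌋=6670; principal=112032-6670=105362; balance=3031983-105362=2926621
11. interest=⌊2926621·22/10000⌋=6438; principal=112032-6438=105594; balance=2926621-105594=2821027
12. interest=⌊2821027·22/10000⌋=6206; principal=112032-6206=105826; balance=2821027-105826=2715201
13. interest=⌊2715201·22/10000⌋=5973; principal=112032-5973=106059; balance=2715201-106059=2609142
14. interest=⌊2609142·22/10000⌋=5740; principal=112032-5740=106292; balance=2609142-106292=2502850
15. interest=⌊2502850·22/10000⌋=5506; principal=112032-5506=106526; balance=2502850-106526=2396324
16. interest=⌊2396324·22/10000⌋=5271; principal=112032-5271=106761; balance=2396324-106761=2289563
17. interest=⌊2289563·22/10000⌋=5037; principal=112032-5037=106995; balance=2289563-106995=2182568
18. interest=⌊2182568·22/10000⌋=4801; principal=112032-4801=107231; balance=2182568-107231=2075337
19. interest=⌊2075337·22/10000⌋=4565; principal=112032-4565=107467; balance=2075337-107467=1967870
20. interest=⌊1967870·22/10000⌋=4329; principal=112032-4329=107703; balance=1967870-107703=1860167
21. interest=⌊1860167·22/10000⌋=4092; principal=112032-4092=107940; balance=1860167-107940=1752227
22. interest=⌊1752227·22/10000⌋=3854; principal=112032-3854=108178; balance=1752227-108178=1644049
23. interest=⌊1644049·22/10000⌋=3616; principal=112032-3616=108416; balance=1644049-108416=1535633
24. interest=⌊1535633·22/10000⌋=3378; principal=112032-3378=108654; balance=1535633-108654=1426979
25. interest=⌊1426979·22/10000⌋=3139; principal=112032-3139=108893; balance=1426979-108893=1318086
26. interest=⌊1318086·22/10000⌋=2899; principal=112032-2899=109133; balance=1318086-109133=1208953
27. interest=⌊1208953·22/10000⌋=2659; principal=112032-2659=109373; balance=1208953-109373=1099580
28. interest=⌊1099580·22/10000⌋=2419; principal=112032-2419=109613; balance=1099580-109613=989967
29. interest=⌊989967·22/10000⌋=2177; principal=112032-2177=109855; balance=989967-109855=880112
30. interest=⌊880112·22/10000⌋=1936; principal=112032-1936=110096; balance=880112-110096=770016
31. interest=⌊770016·22/10000⌋=1694; principal=112032-1694=110338; balance=770016-110338=659678
32. interest=⌊659678·22/10000⌋=1451; principal=112032-1451=110581; balance=659678-110581=549097
33. interest=⌊549097·22/10000⌋=1208; principal=112032-1208=110824; balance=549097-110824=438273
34. interest=⌊438273·22/10000⌋=964; principal=112032-964=111068; balance=438273-111068=327205
35. interest=⌊327205·22/10000⌋=719; principal=112032-719=111313; balance=327205-111313=215892
36. interest=⌊215892·22/10000⌋=474; principal=112032-474=111558; balance=215892-111558=104334
37. interest=⌊104334·22/10000⌋=229; principal=min(112032-229,104334)=104334; balance=104334-104334=0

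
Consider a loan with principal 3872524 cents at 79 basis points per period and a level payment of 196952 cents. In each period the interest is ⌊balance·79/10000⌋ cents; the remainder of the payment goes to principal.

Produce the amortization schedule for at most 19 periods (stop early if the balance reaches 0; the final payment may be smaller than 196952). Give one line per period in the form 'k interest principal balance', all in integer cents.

1. interest=⌊3872524·79/10000⌋=30592; principal=196952-30592=166360; balance=3872524-166360=3706164
2. interest=⌊3706164·79/10000⌋=29278; principal=196952-29278=167674; balance=3706164-167674=3538490
3. interest=⌊3538490·79/10000⌋=27954; principal=196952-27954=168998; balance=3538490-168998=3369492
4. interest=⌊3369492·79/10000⌋=26618; principal=196952-26618=170334; balance=3369492-170334=3199158
5. interest=⌊3199158·79/10000⌋=25273; principal=196952-25273=171679; balance=3199158-171679=3027479
6. interest=⌊3027479·79/10000⌋=23917; principal=196952-23917=173035; balance=3027479-173035=2854444
7. interest=⌊2854444·79/10000⌋=22550; principal=196952-22550=174402; balance=2854444-174402=2680042
8. interest=⌊2680042·79/10000⌋=21172; principal=196952-21172=175780; balance=2680042-175780=2504262
9. interest=⌊2504262·79/10000⌋=19783; principal=196952-19783=177169; balance=2504262-177169=2327093
10. interest=⌊2327093·79/10000⌋=18384; principal=196952-18384=178568; balance=2327093-178568=2148525
11. interest=⌊2148525·79/10000⌋=16973; principal=196952-16973=179979; balance=2148525-179979=1968546
12. interest=⌊1968546·79/10000⌋=15551; principal=196952-15551=181401; balance=1968546-181401=1787145
13. interest=⌊1787145·79/10000⌋=14118; principal=196952-14118=182834; balance=1787145-182834=1604311
14. interest=⌊1604311·79/10000⌋=12674; principal=196952-12674=184278; balance=1604311-184278=1420033
15. interest=⌊1420033·79/10000⌋=11218; principal=196952-11218=185734; balance=1420033-185734=1234299
16. interest=⌊1234299·79/10000⌋=9750; principal=196952-9750=187202; balance=1234299-187202=1047097
17. interest=⌊1047097·79/10000⌋=8272; principal=196952-8272=188680; balance=1047097-188680=858417
18. interest=⌊858417·79/10000⌋=6781; principal=196952-6781=190171; balance=858417-190171=668246
19. interest=⌊668246·79/10000⌋=5279; principal=196952-5279=191673; balance=668246-191673=476573

1 30592 166360 3706164
2 29278 167674 3538490
3 27954 168998 3369492
4 26618 170334 3199158
5 25273 171679 3027479
6 23917 173035 2854444
7 22550 174402 2680042
8 21172 175780 2504262
9 19783 177169 2327093
10 18384 178568 2148525
11 16973 179979 1968546
12 15551 181401 1787145
13 14118 182834 1604311
14 12674 184278 1420033
15 11218 185734 1234299
16 9750 187202 1047097
17 8272 188680 858417
18 6781 190171 668246
19 5279 191673 476573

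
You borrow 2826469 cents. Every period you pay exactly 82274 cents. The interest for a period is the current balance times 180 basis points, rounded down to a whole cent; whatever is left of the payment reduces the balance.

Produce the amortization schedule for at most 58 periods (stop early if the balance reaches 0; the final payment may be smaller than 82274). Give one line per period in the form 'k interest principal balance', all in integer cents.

1 50876 31398 2795071
2 50311 31963 2763108
3 49735 32539 2730569
4 49150 33124 2697445
5 48554 33720 2663725
6 47947 34327 2629398
7 47329 34945 2594453
8 46700 35574 2558879
9 46059 36215 2522664
10 45407 36867 2485797
11 44744 37530 2448267
12 44068 38206 2410061
13 43381 38893 2371168
14 42681 39593 2331575
15 41968 40306 2291269
16 41242 41032 2250237
17 40504 41770 2208467
18 39752 42522 2165945
19 38987 43287 2122658
20 38207 44067 2078591
21 37414 44860 2033731
22 36607 45667 1988064
23 35785 46489 1941575
24 34948 47326 1894249
25 34096 48178 1846071
26 33229 49045 1797026
27 32346 49928 1747098
28 31447 50827 1696271
29 30532 51742 1644529
30 29601 52673 1591856
31 28653 53621 1538235
32 27688 54586 1483649
33 26705 55569 1428080
34 25705 56569 1371511
35 24687 57587 1313924
36 23650 58624 1255300
37 22595 59679 1195621
38 21521 60753 1134868
39 20427 61847 1073021
40 19314 62960 1010061
41 18181 64093 945968
42 17027 65247 880721
43 15852 66422 814299
44 14657 67617 746682
45 13440 68834 677848
46 12201 70073 607775
47 10939 71335 536440
48 9655 72619 463821
49 8348 73926 389895
50 7018 75256 314639
51 5663 76611 238028
52 4284 77990 160038
53 2880 79394 80644
54 1451 80644 0

1. interest=⌊2826469·180/10000⌋=50876; principal=82274-50876=31398; balance=2826469-31398=2795071
2. interest=⌊2795071·180/10000⌋=50311; principal=82274-50311=31963; balance=2795071-31963=2763108
3. interest=⌊2763108·180/10000⌋=49735; principal=82274-49735=32539; balance=2763108-32539=2730569
4. interest=⌊2730569·180/10000⌋=49150; principal=82274-49150=33124; balance=2730569-33124=2697445
5. interest=⌊2697445·180/10000⌋=48554; principal=82274-48554=33720; balance=2697445-33720=2663725
6. interest=⌊2663725·180/10000⌋=47947; principal=82274-47947=34327; balance=2663725-34327=2629398
7. interest=⌊2629398·180/10000⌋=47329; principal=82274-47329=34945; balance=2629398-34945=2594453
8. interest=⌊2594453·180/10000⌋=46700; principal=82274-46700=35574; balance=2594453-35574=2558879
9. interest=⌊2558879·180/10000⌋=46059; principal=82274-46059=36215; balance=2558879-36215=2522664
10. interest=⌊2522664·180/10000⌋=45407; principal=82274-45407=36867; balance=2522664-36867=2485797
11. interest=⌊2485797·180/10000⌋=44744; principal=82274-44744=37530; balance=2485797-37530=2448267
12. interest=⌊2448267·180/10000⌋=44068; principal=82274-44068=38206; balance=2448267-38206=2410061
13. interest=⌊2410061·180/10000⌋=43381; principal=82274-43381=38893; balance=2410061-38893=2371168
14. interest=⌊2371168·180/10000⌋=42681; principal=82274-42681=39593; balance=2371168-39593=2331575
15. interest=⌊2331575·180/10000⌋=41968; principal=82274-41968=40306; balance=2331575-40306=2291269
16. interest=⌊2291269·180/10000⌋=41242; principal=82274-41242=41032; balance=2291269-41032=2250237
17. interest=⌊2250237·180/10000⌋=40504; principal=82274-40504=41770; balance=2250237-41770=2208467
18. interest=⌊2208467·180/10000⌋=39752; principal=82274-39752=42522; balance=2208467-42522=2165945
19. interest=⌊2165945·180/10000⌋=38987; principal=82274-38987=43287; balance=2165945-43287=2122658
20. interest=⌊2122658·180/10000⌋=38207; principal=82274-38207=44067; balance=2122658-44067=2078591
21. interest=⌊2078591·180/10000⌋=37414; principal=82274-37414=44860; balance=2078591-44860=2033731
22. interest=⌊2033731·180/10000⌋=36607; principal=82274-36607=45667; balance=2033731-45667=1988064
23. interest=⌊1988064·180/10000⌋=35785; principal=82274-35785=46489; balance=1988064-46489=1941575
24. interest=⌊1941575·180/10000⌋=34948; principal=82274-34948=47326; balance=1941575-47326=1894249
25. interest=⌊1894249·180/10000⌋=34096; principal=82274-34096=48178; balance=1894249-48178=1846071
26. interest=⌊1846071·180/10000⌋=33229; principal=82274-33229=49045; balance=1846071-49045=1797026
27. interest=⌊1797026·180/10000⌋=32346; principal=82274-32346=49928; balance=1797026-49928=1747098
28. interest=⌊1747098·180/10000⌋=31447; principal=82274-31447=50827; balance=1747098-50827=1696271
29. interest=⌊1696271·180/10000⌋=30532; principal=82274-30532=51742; balance=1696271-51742=1644529
30. interest=⌊1644529·180/10000⌋=29601; principal=82274-29601=52673; balance=1644529-52673=1591856
31. interest=⌊1591856·180/10000⌋=28653; principal=82274-28653=53621; balance=1591856-53621=1538235
32. interest=⌊1538235·180/10000⌋=27688; principal=82274-27688=54586; balance=1538235-54586=1483649
33. interest=⌊1483649·180/10000⌋=26705; principal=82274-26705=55569; balance=1483649-55569=1428080
34. interest=⌊1428080·180/10000⌋=25705; principal=82274-25705=56569; balance=1428080-56569=1371511
35. interest=⌊1371511·180/10000⌋=24687; principal=82274-24687=57587; balance=1371511-57587=1313924
36. interest=⌊1313924·180/10000⌋=23650; principal=82274-23650=58624; balance=1313924-58624=1255300
37. interest=⌊1255300·180/10000⌋=22595; principal=82274-22595=59679; balance=1255300-59679=1195621
38. interest=⌊1195621·180/10000⌋=21521; principal=82274-21521=60753; balance=1195621-60753=1134868
39. interest=⌊1134868·180/10000⌋=20427; principal=82274-20427=61847; balance=1134868-61847=1073021
40. interest=⌊1073021·180/10000⌋=19314; principal=82274-19314=62960; balance=1073021-62960=1010061
41. interest=⌊1010061·180/10000⌋=18181; principal=82274-18181=64093; balance=1010061-64093=945968
42. interest=⌊945968·180/10000⌋=17027; principal=82274-17027=65247; balance=945968-65247=880721
43. interest=⌊880721·180/10000⌋=15852; principal=82274-15852=66422; balance=880721-66422=814299
44. interest=⌊814299·180/10000⌋=14657; principal=82274-14657=67617; balance=814299-67617=746682
45. interest=⌊746682·180/10000⌋=13440; principal=82274-13440=68834; balance=746682-68834=677848
46. interest=⌊677848·180/10000⌋=12201; principal=82274-12201=70073; balance=677848-70073=607775
47. interest=⌊607775·180/10000⌋=10939; principal=82274-10939=71335; balance=607775-71335=536440
48. interest=⌊536440·180/10000⌋=9655; principal=82274-9655=72619; balance=536440-72619=463821
49. interest=⌊463821·180/10000⌋=8348; principal=82274-8348=73926; balance=463821-73926=389895
50. interest=⌊389895·180/10000⌋=7018; principal=82274-7018=75256; balance=389895-75256=314639
51. interest=⌊314639·180/10000⌋=5663; principal=82274-5663=76611; balance=314639-76611=238028
52. interest=⌊238028·180/10000⌋=4284; principal=82274-4284=77990; balance=238028-77990=160038
53. interest=⌊160038·180/10000⌋=2880; principal=82274-2880=79394; balance=160038-79394=80644
54. interest=⌊80644·180/10000⌋=1451; principal=min(82274-1451,80644)=80644; balance=80644-80644=0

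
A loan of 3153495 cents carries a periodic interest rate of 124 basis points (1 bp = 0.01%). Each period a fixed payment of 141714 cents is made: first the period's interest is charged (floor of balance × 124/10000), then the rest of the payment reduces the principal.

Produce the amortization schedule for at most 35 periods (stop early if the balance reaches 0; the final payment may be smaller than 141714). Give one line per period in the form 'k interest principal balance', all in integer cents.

1. interest=⌊3153495·124/10000⌋=39103; principal=141714-39103=102611; balance=3153495-102611=3050884
2. interest=⌊3050884·124/10000⌋=37830; principal=141714-37830=103884; balance=3050884-103884=2947000
3. interest=⌊2947000·124/10000⌋=36542; principal=141714-36542=105172; balance=2947000-105172=2841828
4. interest=⌊2841828·124/10000⌋=35238; principal=141714-35238=106476; balance=2841828-106476=2735352
5. interest=⌊2735352·124/10000⌋=33918; principal=141714-33918=107796; balance=2735352-107796=2627556
6. interest=⌊2627556·124/10000⌋=32581; principal=141714-32581=109133; balance=2627556-109133=2518423
7. interest=⌊2518423·124/10000⌋=31228; principal=141714-31228=110486; balance=2518423-110486=2407937
8. interest=⌊2407937·124/10000⌋=29858; principal=141714-29858=111856; balance=2407937-111856=2296081
9. interest=⌊2296081·124/10000⌋=28471; principal=141714-28471=113243; balance=2296081-113243=2182838
10. interest=⌊2182838·124/10000⌋=27067; principal=141714-27067=114647; balance=2182838-114647=2068191
11. interest=⌊2068191·124/10000⌋=25645; principal=141714-25645=116069; balance=2068191-116069=1952122
12. interest=⌊1952122·124/10000⌋=24206; principal=141714-24206=117508; balance=1952122-117508=1834614
13. interest=⌊1834614·124/10000⌋=22749; principal=141714-22749=118965; balance=1834614-118965=1715649
14. interest=⌊1715649·124/10000⌋=21274; principal=141714-21274=120440; balance=1715649-120440=1595209
15. interest=⌊1595209·124/10000⌋=19780; principal=141714-19780=121934; balance=1595209-121934=1473275
16. interest=⌊1473275·124/10000⌋=18268; principal=141714-18268=123446; balance=1473275-123446=1349829
17. interest=⌊1349829·124/10000⌋=16737; principal=141714-16737=124977; balance=1349829-124977=1224852
18. interest=⌊1224852·124/10000⌋=15188; principal=141714-15188=126526; balance=1224852-126526=1098326
19. interest=⌊1098326·124/10000⌋=13619; principal=141714-13619=128095; balance=1098326-128095=970231
20. interest=⌊970231·124/10000⌋=12030; principal=141714-12030=129684; balance=970231-129684=840547
21. interest=⌊840547·124/10000⌋=10422; principal=141714-10422=131292; balance=840547-131292=709255
22. interest=⌊709255·124/10000⌋=8794; principal=141714-8794=132920; balance=709255-132920=576335
23. interest=⌊576335·124/10000⌋=7146; principal=141714-7146=134568; balance=576335-134568=441767
24. interest=⌊441767·124/10000⌋=5477; principal=141714-5477=136237; balance=441767-136237=305530
25. interest=⌊305530·124/10000⌋=3788; principal=141714-3788=137926; balance=305530-137926=167604
26. interest=⌊167604·124/10000⌋=2078; principal=141714-2078=139636; balance=167604-139636=27968
27. interest=⌊27968·124/10000⌋=346; principal=min(141714-346,27968)=27968; balance=27968-27968=0

1 39103 102611 3050884
2 37830 103884 2947000
3 36542 105172 2841828
4 35238 106476 2735352
5 33918 107796 2627556
6 32581 109133 2518423
7 31228 110486 2407937
8 29858 111856 2296081
9 28471 113243 2182838
10 27067 114647 2068191
11 25645 116069 1952122
12 24206 117508 1834614
13 22749 118965 1715649
14 21274 120440 1595209
15 19780 121934 1473275
16 18268 123446 1349829
17 16737 124977 1224852
18 15188 126526 1098326
19 13619 128095 970231
20 12030 129684 840547
21 10422 131292 709255
22 8794 132920 576335
23 7146 134568 441767
24 5477 136237 305530
25 3788 137926 167604
26 2078 139636 27968
27 346 27968 0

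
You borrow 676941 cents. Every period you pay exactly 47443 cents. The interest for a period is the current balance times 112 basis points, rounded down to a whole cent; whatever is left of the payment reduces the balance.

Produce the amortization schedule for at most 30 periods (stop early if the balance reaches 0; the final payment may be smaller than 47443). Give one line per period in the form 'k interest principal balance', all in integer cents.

1. interest=⌊676941·112/10000⌋=7581; principal=47443-7581=39862; balance=676941-39862=637079
2. interest=⌊637079·112/10000⌋=7135; principal=47443-7135=40308; balance=637079-40308=596771
3. interest=⌊596771·112/10000⌋=6683; principal=47443-6683=40760; balance=596771-40760=556011
4. interest=⌊556011·112/10000⌋=6227; principal=47443-6227=41216; balance=556011-41216=514795
5. interest=⌊514795·112/10000⌋=5765; principal=47443-5765=41678; balance=514795-41678=473117
6. interest=⌊473117·112/10000⌋=5298; principal=47443-5298=42145; balance=473117-42145=430972
7. interest=⌊430972·112/10000⌋=4826; principal=47443-4826=42617; balance=430972-42617=388355
8. interest=⌊388355·112/10000⌋=4349; principal=47443-4349=43094; balance=388355-43094=345261
9. interest=⌊345261·112/10000⌋=3866; principal=47443-3866=43577; balance=345261-43577=301684
10. interest=⌊301684·112/10000⌋=3378; principal=47443-3378=44065; balance=301684-44065=257619
11. interest=⌊257619·112/10000⌋=2885; principal=47443-2885=44558; balance=257619-44558=213061
12. interest=⌊213061·112/10000⌋=2386; principal=47443-2386=45057; balance=213061-45057=168004
13. interest=⌊168004·112/10000⌋=1881; principal=47443-1881=45562; balance=168004-45562=122442
14. interest=⌊122442·112/10000⌋=1371; principal=47443-1371=46072; balance=122442-46072=76370
15. interest=⌊76370·112/10000⌋=855; principal=47443-855=46588; balance=76370-46588=29782
16. interest=⌊29782·112/10000⌋=333; principal=min(47443-333,29782)=29782; balance=29782-29782=0

1 7581 39862 637079
2 7135 40308 596771
3 6683 40760 556011
4 6227 41216 514795
5 5765 41678 473117
6 5298 42145 430972
7 4826 42617 388355
8 4349 43094 345261
9 3866 43577 301684
10 3378 44065 257619
11 2885 44558 213061
12 2386 45057 168004
13 1881 45562 122442
14 1371 46072 76370
15 855 46588 29782
16 333 29782 0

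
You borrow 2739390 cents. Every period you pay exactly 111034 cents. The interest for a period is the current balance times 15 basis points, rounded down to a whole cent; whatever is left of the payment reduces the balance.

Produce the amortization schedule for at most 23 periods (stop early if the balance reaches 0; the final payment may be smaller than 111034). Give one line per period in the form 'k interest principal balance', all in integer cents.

1. interest=⌊2739390·15/10000⌋=4109; principal=111034-4109=106925; balance=2739390-106925=2632465
2. interest=⌊2632465·15/10000⌋=3948; principal=111034-3948=107086; balance=2632465-107086=2525379
3. interest=⌊2525379·15/10000⌋=3788; principal=111034-3788=107246; balance=2525379-107246=2418133
4. interest=⌊2418133·15/10000⌋=3627; principal=111034-3627=107407; balance=2418133-107407=2310726
5. interest=⌊2310726·15/10000⌋=3466; principal=111034-3466=107568; balance=2310726-107568=2203158
6. interest=⌊2203158·15/10000⌋=3304; principal=111034-3304=107730; balance=2203158-107730=2095428
7. interest=⌊2095428·15/10000⌋=3143; principal=111034-3143=107891; balance=2095428-107891=1987537
8. interest=⌊1987537·15/10000⌋=2981; principal=111034-2981=108053; balance=1987537-108053=1879484
9. interest=⌊1879484·15/10000⌋=2819; principal=111034-2819=108215; balance=1879484-108215=1771269
10. interest=⌊1771269·15/10000⌋=2656; principal=111034-2656=108378; balance=1771269-108378=1662891
11. interest=⌊1662891·15/10000⌋=2494; principal=111034-2494=108540; balance=1662891-108540=1554351
12. interest=⌊1554351·15/10000⌋=2331; principal=111034-2331=108703; balance=1554351-108703=1445648
13. interest=⌊1445648·15/10000⌋=2168; principal=111034-2168=108866; balance=1445648-108866=1336782
14. interest=⌊1336782·15/10000⌋=2005; principal=111034-2005=109029; balance=1336782-109029=1227753
15. interest=⌊1227753·15/10000⌋=1841; principal=111034-1841=109193; balance=1227753-109193=1118560
16. interest=⌊1118560·15/10000⌋=1677; principal=111034-1677=109357; balance=1118560-109357=1009203
17. interest=⌊1009203·15/10000⌋=1513; principal=111034-1513=109521; balance=1009203-109521=899682
18. interest=⌊899682·15/10000⌋=1349; principal=111034-1349=109685; balance=899682-109685=789997
19. interest=⌊789997·15/10000⌋=1184; principal=111034-1184=109850; balance=789997-109850=680147
20. interest=⌊680147·15/10000⌋=1020; principal=111034-1020=110014; balance=680147-110014=570133
21. interest=⌊570133·15/10000⌋=855; principal=111034-855=110179; balance=570133-110179=459954
22. interest=⌊459954·15/10000⌋=689; principal=111034-689=110345; balance=459954-110345=349609
23. interest=⌊349609·15/10000⌋=524; principal=111034-524=110510; balance=349609-110510=239099

1 4109 106925 2632465
2 3948 107086 2525379
3 3788 107246 2418133
4 3627 107407 2310726
5 3466 107568 2203158
6 3304 107730 2095428
7 3143 107891 1987537
8 2981 108053 1879484
9 2819 108215 1771269
10 2656 108378 1662891
11 2494 108540 1554351
12 2331 108703 1445648
13 2168 108866 1336782
14 2005 109029 1227753
15 1841 109193 1118560
16 1677 109357 1009203
17 1513 109521 899682
18 1349 109685 789997
19 1184 109850 680147
20 1020 110014 570133
21 855 110179 459954
22 689 110345 349609
23 524 110510 239099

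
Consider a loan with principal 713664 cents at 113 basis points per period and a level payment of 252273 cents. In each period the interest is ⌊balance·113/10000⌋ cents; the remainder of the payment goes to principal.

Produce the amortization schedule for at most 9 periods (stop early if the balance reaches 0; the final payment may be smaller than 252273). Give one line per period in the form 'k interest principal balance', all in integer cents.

1 8064 244209 469455
2 5304 246969 222486
3 2514 222486 0

1. interest=⌊713664·113/10000⌋=8064; principal=252273-8064=244209; balance=713664-244209=469455
2. interest=⌊469455·113/10000⌋=5304; principal=252273-5304=246969; balance=469455-246969=222486
3. interest=⌊222486·113/10000⌋=2514; principal=min(252273-2514,222486)=222486; balance=222486-222486=0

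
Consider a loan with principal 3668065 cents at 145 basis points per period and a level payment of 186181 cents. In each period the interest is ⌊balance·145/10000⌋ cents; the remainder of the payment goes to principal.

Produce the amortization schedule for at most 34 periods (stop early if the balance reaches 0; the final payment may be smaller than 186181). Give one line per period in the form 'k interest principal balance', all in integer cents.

1. interest=⌊3668065·145/10000⌋=53186; principal=186181-53186=132995; balance=3668065-132995=3535070
2. interest=⌊3535070·145/10000⌋=51258; principal=186181-51258=134923; balance=3535070-134923=3400147
3. interest=⌊3400147·145/10000⌋=49302; principal=186181-49302=136879; balance=3400147-136879=3263268
4. interest=⌊3263268·145/10000⌋=47317; principal=186181-47317=138864; balance=3263268-138864=3124404
5. interest=⌊3124404·145/10000⌋=45303; principal=186181-45303=140878; balance=3124404-140878=2983526
6. interest=⌊2983526·145/10000⌋=43261; principal=186181-43261=142920; balance=2983526-142920=2840606
7. interest=⌊2840606·145/10000⌋=41188; principal=186181-41188=144993; balance=2840606-144993=2695613
8. interest=⌊2695613·145/10000⌋=39086; principal=186181-39086=147095; balance=2695613-147095=2548518
9. interest=⌊2548518·145/10000⌋=36953; principal=186181-36953=149228; balance=2548518-149228=2399290
10. interest=⌊2399290·145/10000⌋=34789; principal=186181-34789=151392; balance=2399290-151392=2247898
11. interest=⌊2247898·145/10000⌋=32594; principal=186181-32594=153587; balance=2247898-153587=2094311
12. interest=⌊2094311·145/10000⌋=30367; principal=186181-30367=155814; balance=2094311-155814=1938497
13. interest=⌊1938497·145/10000⌋=28108; principal=186181-28108=158073; balance=1938497-158073=1780424
14. interest=⌊1780424·145/10000⌋=25816; principal=186181-25816=160365; balance=1780424-160365=1620059
15. interest=⌊1620059·145/10000⌋=23490; principal=186181-23490=162691; balance=1620059-162691=1457368
16. interest=⌊1457368·145/10000⌋=21131; principal=186181-21131=165050; balance=1457368-165050=1292318
17. interest=⌊1292318·145/10000⌋=18738; principal=186181-18738=167443; balance=1292318-167443=1124875
18. interest=⌊1124875·145/10000⌋=16310; principal=186181-16310=169871; balance=1124875-169871=955004
19. interest=⌊955004·145/10000⌋=13847; principal=186181-13847=172334; balance=955004-172334=782670
20. interest=⌊782670·145/10000⌋=11348; principal=186181-11348=174833; balance=782670-174833=607837
21. interest=⌊607837·145/10000⌋=8813; principal=186181-8813=177368; balance=607837-177368=430469
22. interest=⌊430469·145/10000⌋=6241; principal=186181-6241=179940; balance=430469-179940=250529
23. interest=⌊250529·145/10000⌋=3632; principal=186181-3632=182549; balance=250529-182549=67980
24. interest=⌊67980·145/10000⌋=985; principal=min(186181-985,67980)=67980; balance=67980-67980=0

1 53186 132995 3535070
2 51258 134923 3400147
3 49302 136879 3263268
4 47317 138864 3124404
5 45303 140878 2983526
6 43261 142920 2840606
7 41188 144993 2695613
8 39086 147095 2548518
9 36953 149228 2399290
10 34789 151392 2247898
11 32594 153587 2094311
12 30367 155814 1938497
13 28108 158073 1780424
14 25816 160365 1620059
15 23490 162691 1457368
16 21131 165050 1292318
17 18738 167443 1124875
18 16310 169871 955004
19 13847 172334 782670
20 11348 174833 607837
21 8813 177368 430469
22 6241 179940 250529
23 3632 182549 67980
24 985 67980 0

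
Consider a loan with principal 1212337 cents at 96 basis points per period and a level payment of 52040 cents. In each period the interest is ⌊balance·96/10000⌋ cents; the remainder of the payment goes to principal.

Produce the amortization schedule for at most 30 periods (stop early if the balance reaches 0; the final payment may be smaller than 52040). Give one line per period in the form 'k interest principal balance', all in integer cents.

1. interest=⌊1212337·96/10000⌋=11638; principal=52040-11638=40402; balance=1212337-40402=1171935
2. interest=⌊1171935·96/10000⌋=11250; principal=52040-11250=40790; balance=1171935-40790=1131145
3. interest=⌊1131145·96/10000⌋=10858; principal=52040-10858=41182; balance=1131145-41182=1089963
4. interest=⌊1089963·96/10000⌋=10463; principal=52040-10463=41577; balance=1089963-41577=1048386
5. interest=⌊1048386·96/10000⌋=10064; principal=52040-10064=41976; balance=1048386-41976=1006410
6. interest=⌊1006410·96/10000⌋=9661; principal=52040-9661=42379; balance=1006410-42379=964031
7. interest=⌊964031·96/10000⌋=9254; principal=52040-9254=42786; balance=964031-42786=921245
8. interest=⌊921245·96/10000⌋=8843; principal=52040-8843=43197; balance=921245-43197=878048
9. interest=⌊878048·96/10000⌋=8429; principal=52040-8429=43611; balance=878048-43611=834437
10. interest=⌊834437·96/10000⌋=8010; principal=52040-8010=44030; balance=834437-44030=790407
11. interest=⌊790407·96/10000⌋=7587; principal=52040-7587=44453; balance=790407-44453=745954
12. interest=⌊745954·96/10000⌋=7161; principal=52040-7161=44879; balance=745954-44879=701075
13. interest=⌊701075·96/10000⌋=6730; principal=52040-6730=45310; balance=701075-45310=655765
14. interest=⌊655765·96/10000⌋=6295; principal=52040-6295=45745; balance=655765-45745=610020
15. interest=⌊610020·96/10000⌋=5856; principal=52040-5856=46184; balance=610020-46184=563836
16. interest=⌊563836·96/10000⌋=5412; principal=52040-5412=46628; balance=563836-46628=517208
17. interest=⌊517208·96/10000⌋=4965; principal=52040-4965=47075; balance=517208-47075=470133
18. interest=⌊470133·96/10000⌋=4513; principal=52040-4513=47527; balance=470133-47527=422606
19. interest=⌊422606·96/10000⌋=4057; principal=52040-4057=47983; balance=422606-47983=374623
20. interest=⌊374623·96/10000⌋=3596; principal=52040-3596=48444; balance=374623-48444=326179
21. interest=⌊326179·96/10000⌋=3131; principal=52040-3131=48909; balance=326179-48909=277270
22. interest=⌊277270·96/10000⌋=2661; principal=52040-2661=49379; balance=277270-49379=227891
23. interest=⌊227891·96/10000⌋=2187; principal=52040-2187=49853; balance=227891-49853=178038
24. interest=⌊178038·96/10000⌋=1709; principal=52040-1709=50331; balance=178038-50331=127707
25. interest=⌊127707·96/10000⌋=1225; principal=52040-1225=50815; balance=127707-50815=76892
26. interest=⌊76892·96/10000⌋=738; principal=52040-738=51302; balance=76892-51302=25590
27. interest=⌊25590·96/10000⌋=245; principal=min(52040-245,25590)=25590; balance=25590-25590=0

1 11638 40402 1171935
2 11250 40790 1131145
3 10858 41182 1089963
4 10463 41577 1048386
5 10064 41976 1006410
6 9661 42379 964031
7 9254 42786 921245
8 8843 43197 878048
9 8429 43611 834437
10 8010 44030 790407
11 7587 44453 745954
12 7161 44879 701075
13 6730 45310 655765
14 6295 45745 610020
15 5856 46184 563836
16 5412 46628 517208
17 4965 47075 470133
18 4513 47527 422606
19 4057 47983 374623
20 3596 48444 326179
21 3131 48909 277270
22 2661 49379 227891
23 2187 49853 178038
24 1709 50331 127707
25 1225 50815 76892
26 738 51302 25590
27 245 25590 0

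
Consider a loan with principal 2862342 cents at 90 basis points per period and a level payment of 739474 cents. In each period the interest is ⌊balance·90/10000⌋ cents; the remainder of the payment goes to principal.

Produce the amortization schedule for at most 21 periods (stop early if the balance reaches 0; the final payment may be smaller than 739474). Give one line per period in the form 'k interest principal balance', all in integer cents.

1 25761 713713 2148629
2 19337 720137 1428492
3 12856 726618 701874
4 6316 701874 0

1. interest=⌊2862342·90/10000⌋=25761; principal=739474-25761=713713; balance=2862342-713713=2148629
2. interest=⌊2148629·90/10000⌋=19337; principal=739474-19337=720137; balance=2148629-720137=1428492
3. interest=⌊1428492·90/10000⌋=12856; principal=739474-12856=726618; balance=1428492-726618=701874
4. interest=⌊701874·90/10000⌋=6316; principal=min(739474-6316,701874)=701874; balance=701874-701874=0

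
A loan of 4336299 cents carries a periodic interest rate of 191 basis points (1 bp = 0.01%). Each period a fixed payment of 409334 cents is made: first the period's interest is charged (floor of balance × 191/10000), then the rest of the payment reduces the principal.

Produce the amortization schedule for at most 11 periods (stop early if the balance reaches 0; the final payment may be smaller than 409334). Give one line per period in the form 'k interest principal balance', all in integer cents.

1. interest=⌊4336299·191/10000⌋=82823; principal=409334-82823=326511; balance=4336299-326511=4009788
2. interest=⌊4009788·191/10000⌋=76586; principal=409334-76586=332748; balance=4009788-332748=3677040
3. interest=⌊3677040·191/10000⌋=70231; principal=409334-70231=339103; balance=3677040-339103=3337937
4. interest=⌊3337937·191/10000⌋=63754; principal=409334-63754=345580; balance=3337937-345580=2992357
5. interest=⌊2992357·191/10000⌋=57154; principal=409334-57154=352180; balance=2992357-352180=2640177
6. interest=⌊2640177·191/10000⌋=50427; principal=409334-50427=358907; balance=2640177-358907=2281270
7. interest=⌊2281270·191/10000⌋=43572; principal=409334-43572=365762; balance=2281270-365762=1915508
8. interest=⌊1915508·191/10000⌋=36586; principal=409334-36586=372748; balance=1915508-372748=1542760
9. interest=⌊1542760·191/10000⌋=29466; principal=409334-29466=379868; balance=1542760-379868=1162892
10. interest=⌊1162892·191/10000⌋=22211; principal=409334-22211=387123; balance=1162892-387123=775769
11. interest=⌊775769·191/10000⌋=14817; principal=409334-14817=394517; balance=775769-394517=381252

1 82823 326511 4009788
2 76586 332748 3677040
3 70231 339103 3337937
4 63754 345580 2992357
5 57154 352180 2640177
6 50427 358907 2281270
7 43572 365762 1915508
8 36586 372748 1542760
9 29466 379868 1162892
10 22211 387123 775769
11 14817 394517 381252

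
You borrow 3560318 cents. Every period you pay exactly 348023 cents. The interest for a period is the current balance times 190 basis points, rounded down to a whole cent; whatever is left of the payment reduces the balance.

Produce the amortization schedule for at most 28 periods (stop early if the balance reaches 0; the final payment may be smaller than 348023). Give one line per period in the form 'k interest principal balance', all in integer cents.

1. interest=⌊3560318·190/10000⌋=67646; principal=348023-67646=280377; balance=3560318-280377=3279941
2. interest=⌊3279941·190/10000⌋=62318; principal=348023-62318=285705; balance=3279941-285705=2994236
3. interest=⌊2994236·190/10000⌋=56890; principal=348023-56890=291133; balance=2994236-291133=2703103
4. interest=⌊2703103·190/10000⌋=51358; principal=348023-51358=296665; balance=2703103-296665=2406438
5. interest=⌊2406438·190/10000⌋=45722; principal=348023-45722=302301; balance=2406438-302301=2104137
6. interest=⌊2104137·190/10000⌋=39978; principal=348023-39978=308045; balance=2104137-308045=1796092
7. interest=⌊1796092·190/10000⌋=34125; principal=348023-34125=313898; balance=1796092-313898=1482194
8. interest=⌊1482194·190/10000⌋=28161; principal=348023-28161=319862; balance=1482194-319862=1162332
9. interest=⌊1162332·190/10000⌋=22084; principal=348023-22084=325939; balance=1162332-325939=836393
10. interest=⌊836393·190/10000⌋=15891; principal=348023-15891=332132; balance=836393-332132=504261
11. interest=⌊504261·190/10000⌋=9580; principal=348023-9580=338443; balance=504261-338443=165818
12. interest=⌊165818·190/10000⌋=3150; principal=min(348023-3150,165818)=165818; balance=165818-165818=0

1 67646 280377 3279941
2 62318 285705 2994236
3 56890 291133 2703103
4 51358 296665 2406438
5 45722 302301 2104137
6 39978 308045 1796092
7 34125 313898 1482194
8 28161 319862 1162332
9 22084 325939 836393
10 15891 332132 504261
11 9580 338443 165818
12 3150 165818 0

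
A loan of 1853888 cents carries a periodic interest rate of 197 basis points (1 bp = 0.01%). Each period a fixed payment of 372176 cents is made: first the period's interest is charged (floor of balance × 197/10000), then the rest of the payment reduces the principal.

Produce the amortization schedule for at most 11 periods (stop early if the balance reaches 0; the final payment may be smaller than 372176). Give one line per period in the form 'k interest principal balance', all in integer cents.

1 36521 335655 1518233
2 29909 342267 1175966
3 23166 349010 826956
4 16291 355885 471071
5 9280 362896 108175
6 2131 108175 0

1. interest=⌊1853888·197/10000⌋=36521; principal=372176-36521=335655; balance=1853888-335655=1518233
2. interest=⌊1518233·197/10000⌋=29909; principal=372176-29909=342267; balance=1518233-342267=1175966
3. interest=⌊1175966·197/10000⌋=23166; principal=372176-23166=349010; balance=1175966-349010=826956
4. interest=⌊826956·197/10000⌋=16291; principal=372176-16291=355885; balance=826956-355885=471071
5. interest=⌊471071·197/10000⌋=9280; principal=372176-9280=362896; balance=471071-362896=108175
6. interest=⌊108175·197/10000⌋=2131; principal=min(372176-2131,108175)=108175; balance=108175-108175=0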